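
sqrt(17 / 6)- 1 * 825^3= -561515625 + sqrt(102) / 6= -561515623.32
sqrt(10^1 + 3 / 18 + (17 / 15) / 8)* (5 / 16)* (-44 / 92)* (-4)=11* sqrt(37110) / 1104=1.92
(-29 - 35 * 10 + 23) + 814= 458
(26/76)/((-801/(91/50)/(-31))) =36673/1521900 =0.02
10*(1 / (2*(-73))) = -5 / 73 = -0.07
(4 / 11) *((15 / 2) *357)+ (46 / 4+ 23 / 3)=65525 / 66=992.80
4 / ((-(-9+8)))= 4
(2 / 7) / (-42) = -1 / 147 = -0.01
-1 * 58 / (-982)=29 / 491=0.06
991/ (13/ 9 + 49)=8919/ 454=19.65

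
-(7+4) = -11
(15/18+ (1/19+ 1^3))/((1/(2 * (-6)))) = -430/19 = -22.63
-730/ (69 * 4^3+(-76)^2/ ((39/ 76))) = -2847/ 61120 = -0.05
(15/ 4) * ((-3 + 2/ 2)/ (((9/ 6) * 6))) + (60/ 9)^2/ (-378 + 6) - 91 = -153929/ 1674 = -91.95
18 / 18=1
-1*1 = -1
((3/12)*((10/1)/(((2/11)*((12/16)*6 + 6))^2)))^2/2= 366025/1555848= 0.24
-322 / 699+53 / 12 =3687 / 932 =3.96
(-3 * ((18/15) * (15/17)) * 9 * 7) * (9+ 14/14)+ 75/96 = -1088215/544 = -2000.40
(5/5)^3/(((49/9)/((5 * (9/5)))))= 81/49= 1.65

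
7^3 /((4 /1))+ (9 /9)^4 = 347 /4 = 86.75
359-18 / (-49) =17609 / 49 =359.37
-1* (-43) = 43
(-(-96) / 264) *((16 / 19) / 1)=0.31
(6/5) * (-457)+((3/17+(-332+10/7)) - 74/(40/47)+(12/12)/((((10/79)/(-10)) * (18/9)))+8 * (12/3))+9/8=-4627291/4760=-972.12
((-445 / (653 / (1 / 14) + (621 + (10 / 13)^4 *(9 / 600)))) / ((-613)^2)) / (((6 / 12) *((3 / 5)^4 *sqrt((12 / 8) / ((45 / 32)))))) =-7943528125 *sqrt(15) / 16974339952891554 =-0.00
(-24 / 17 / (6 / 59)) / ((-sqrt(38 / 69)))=118 * sqrt(2622) / 323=18.71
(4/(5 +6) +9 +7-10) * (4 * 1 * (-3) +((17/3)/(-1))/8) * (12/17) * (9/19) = -96075/3553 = -27.04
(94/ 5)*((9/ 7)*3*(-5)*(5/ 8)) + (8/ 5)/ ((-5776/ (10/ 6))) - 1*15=-7326509/ 30324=-241.61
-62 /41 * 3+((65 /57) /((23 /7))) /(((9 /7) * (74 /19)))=-8416859 /1884114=-4.47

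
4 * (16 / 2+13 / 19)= 660 / 19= 34.74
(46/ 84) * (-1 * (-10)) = 5.48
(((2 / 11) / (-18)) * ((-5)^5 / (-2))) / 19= -3125 / 3762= -0.83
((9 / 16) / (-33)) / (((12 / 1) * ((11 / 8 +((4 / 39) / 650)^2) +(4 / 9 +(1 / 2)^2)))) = -160655625 / 234057397816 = -0.00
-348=-348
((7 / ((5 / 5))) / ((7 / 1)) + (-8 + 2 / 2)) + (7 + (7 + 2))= 10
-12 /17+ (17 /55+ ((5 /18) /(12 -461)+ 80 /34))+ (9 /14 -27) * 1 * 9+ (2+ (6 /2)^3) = -5455202702 /26448345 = -206.26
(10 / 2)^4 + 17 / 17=626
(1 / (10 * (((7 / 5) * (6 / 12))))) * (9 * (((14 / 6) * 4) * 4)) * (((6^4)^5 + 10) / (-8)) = -21936950640377916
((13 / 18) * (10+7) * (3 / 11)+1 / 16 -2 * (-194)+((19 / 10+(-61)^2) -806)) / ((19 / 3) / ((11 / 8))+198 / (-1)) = -8733941 / 510560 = -17.11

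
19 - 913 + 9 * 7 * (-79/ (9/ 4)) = -3106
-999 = -999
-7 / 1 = -7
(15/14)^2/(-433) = -225/84868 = -0.00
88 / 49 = 1.80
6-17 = -11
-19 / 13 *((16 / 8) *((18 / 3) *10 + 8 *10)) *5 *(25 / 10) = -66500 / 13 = -5115.38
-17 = -17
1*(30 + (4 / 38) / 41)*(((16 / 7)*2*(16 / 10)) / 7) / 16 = 373952 / 190855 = 1.96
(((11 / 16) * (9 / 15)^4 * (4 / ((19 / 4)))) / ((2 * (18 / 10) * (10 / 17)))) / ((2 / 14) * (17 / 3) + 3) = 35343 / 3800000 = 0.01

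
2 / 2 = 1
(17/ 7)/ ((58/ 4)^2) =68/ 5887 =0.01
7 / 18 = 0.39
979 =979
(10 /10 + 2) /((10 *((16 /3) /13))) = 117 /160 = 0.73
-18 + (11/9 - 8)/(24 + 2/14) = -27805/1521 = -18.28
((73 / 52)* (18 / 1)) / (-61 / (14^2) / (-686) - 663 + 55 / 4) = -14722932 / 378280487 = -0.04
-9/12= -3/4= -0.75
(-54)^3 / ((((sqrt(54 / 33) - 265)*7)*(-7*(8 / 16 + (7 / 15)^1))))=-13770226800 / 1097661397 - 14171760*sqrt(22) / 1097661397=-12.61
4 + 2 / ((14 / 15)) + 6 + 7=134 / 7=19.14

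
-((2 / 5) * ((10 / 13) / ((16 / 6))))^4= -81 / 456976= -0.00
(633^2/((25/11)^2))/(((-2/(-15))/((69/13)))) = 10036057383/3250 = 3088017.66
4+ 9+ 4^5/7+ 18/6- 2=1122/7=160.29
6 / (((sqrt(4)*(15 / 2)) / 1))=2 / 5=0.40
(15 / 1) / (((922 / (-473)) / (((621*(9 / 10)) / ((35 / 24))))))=-47584746 / 16135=-2949.16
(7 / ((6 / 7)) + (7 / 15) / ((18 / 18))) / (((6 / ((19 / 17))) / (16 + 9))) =24605 / 612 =40.20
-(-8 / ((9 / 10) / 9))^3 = 512000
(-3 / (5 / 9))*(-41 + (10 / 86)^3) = 221.39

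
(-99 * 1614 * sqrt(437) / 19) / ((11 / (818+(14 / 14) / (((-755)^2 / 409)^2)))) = -3860887527694341306 * sqrt(437) / 6173641511875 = -13073337.15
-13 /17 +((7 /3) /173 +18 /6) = 19841 /8823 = 2.25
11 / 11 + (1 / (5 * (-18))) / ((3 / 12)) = 43 / 45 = 0.96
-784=-784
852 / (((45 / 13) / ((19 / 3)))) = 70148 / 45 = 1558.84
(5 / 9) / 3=5 / 27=0.19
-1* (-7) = 7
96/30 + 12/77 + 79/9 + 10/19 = 833467/65835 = 12.66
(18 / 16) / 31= 9 / 248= 0.04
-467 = -467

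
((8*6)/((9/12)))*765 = 48960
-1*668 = -668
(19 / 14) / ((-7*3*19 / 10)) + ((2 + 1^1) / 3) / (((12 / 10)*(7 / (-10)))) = -60 / 49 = -1.22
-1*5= -5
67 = 67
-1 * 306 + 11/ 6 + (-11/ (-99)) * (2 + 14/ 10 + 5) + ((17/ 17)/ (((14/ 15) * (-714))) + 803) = 24978263/ 49980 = 499.77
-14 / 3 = -4.67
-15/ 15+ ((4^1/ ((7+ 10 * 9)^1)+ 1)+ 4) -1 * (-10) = 1362/ 97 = 14.04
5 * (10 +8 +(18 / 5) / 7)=648 / 7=92.57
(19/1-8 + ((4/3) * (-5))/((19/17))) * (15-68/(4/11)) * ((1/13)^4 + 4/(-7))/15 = 89511036/2713295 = 32.99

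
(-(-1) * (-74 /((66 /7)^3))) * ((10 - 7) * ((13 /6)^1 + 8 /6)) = -88837 /95832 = -0.93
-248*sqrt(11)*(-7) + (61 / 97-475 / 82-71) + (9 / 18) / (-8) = 5681.43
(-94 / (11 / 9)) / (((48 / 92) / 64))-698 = -111454 / 11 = -10132.18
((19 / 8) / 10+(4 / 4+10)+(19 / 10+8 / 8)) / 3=4.71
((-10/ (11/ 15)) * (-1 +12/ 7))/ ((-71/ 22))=1500/ 497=3.02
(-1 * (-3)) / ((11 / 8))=24 / 11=2.18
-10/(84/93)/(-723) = 155/10122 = 0.02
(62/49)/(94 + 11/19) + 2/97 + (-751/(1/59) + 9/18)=-756889711253/17082282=-44308.47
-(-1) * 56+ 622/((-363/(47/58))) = 574895/10527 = 54.61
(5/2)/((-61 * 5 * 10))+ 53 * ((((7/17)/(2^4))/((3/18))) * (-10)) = -848671/10370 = -81.84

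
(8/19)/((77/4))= 0.02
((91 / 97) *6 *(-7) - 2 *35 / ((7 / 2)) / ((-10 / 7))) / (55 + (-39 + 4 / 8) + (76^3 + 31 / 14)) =-17248 / 298077411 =-0.00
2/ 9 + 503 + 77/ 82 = 372071/ 738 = 504.16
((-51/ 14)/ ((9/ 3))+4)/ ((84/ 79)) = 1027/ 392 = 2.62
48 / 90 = 8 / 15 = 0.53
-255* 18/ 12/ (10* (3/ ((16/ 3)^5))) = -4456448/ 81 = -55017.88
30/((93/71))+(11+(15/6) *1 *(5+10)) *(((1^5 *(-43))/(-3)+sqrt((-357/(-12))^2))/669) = 12990463/497736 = 26.10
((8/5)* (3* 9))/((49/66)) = 58.19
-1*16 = -16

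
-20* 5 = -100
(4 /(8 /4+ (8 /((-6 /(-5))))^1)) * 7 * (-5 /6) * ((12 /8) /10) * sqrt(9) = -63 /52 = -1.21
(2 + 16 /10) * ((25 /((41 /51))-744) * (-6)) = 3156732 /205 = 15398.69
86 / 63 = 1.37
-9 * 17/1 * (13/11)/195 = -51/55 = -0.93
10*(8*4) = 320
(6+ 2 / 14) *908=39044 / 7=5577.71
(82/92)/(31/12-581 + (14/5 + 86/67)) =-0.00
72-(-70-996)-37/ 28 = 31827/ 28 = 1136.68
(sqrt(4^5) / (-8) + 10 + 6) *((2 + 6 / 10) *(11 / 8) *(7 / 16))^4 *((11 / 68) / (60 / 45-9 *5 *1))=-99396594396099 / 373628600320000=-0.27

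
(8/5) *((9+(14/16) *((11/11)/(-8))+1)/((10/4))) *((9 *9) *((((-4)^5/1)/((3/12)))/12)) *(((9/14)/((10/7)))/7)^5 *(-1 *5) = 1009206459/1050437500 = 0.96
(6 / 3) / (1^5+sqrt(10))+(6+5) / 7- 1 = 22 / 63+2* sqrt(10) / 9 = 1.05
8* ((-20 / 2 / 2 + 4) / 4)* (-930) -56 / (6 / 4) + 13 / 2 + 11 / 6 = 1831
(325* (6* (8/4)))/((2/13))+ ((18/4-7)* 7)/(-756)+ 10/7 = 38331395/1512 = 25351.45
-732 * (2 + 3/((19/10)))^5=-1064279371776/2476099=-429821.01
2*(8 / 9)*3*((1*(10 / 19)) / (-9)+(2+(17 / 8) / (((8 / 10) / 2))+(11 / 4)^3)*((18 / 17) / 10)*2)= 2741461 / 87210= 31.44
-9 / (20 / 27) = -243 / 20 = -12.15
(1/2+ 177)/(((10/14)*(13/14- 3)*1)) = -3479/29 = -119.97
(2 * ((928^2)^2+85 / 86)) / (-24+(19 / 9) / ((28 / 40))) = -4018194043901163 / 56846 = -70685607499.23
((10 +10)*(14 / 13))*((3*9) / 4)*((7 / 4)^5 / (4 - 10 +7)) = 15882615 / 6656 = 2386.21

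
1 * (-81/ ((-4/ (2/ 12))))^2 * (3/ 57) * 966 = 352107/ 608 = 579.12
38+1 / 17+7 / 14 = 1311 / 34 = 38.56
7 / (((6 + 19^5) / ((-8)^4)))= 0.01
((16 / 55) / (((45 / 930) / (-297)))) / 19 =-8928 / 95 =-93.98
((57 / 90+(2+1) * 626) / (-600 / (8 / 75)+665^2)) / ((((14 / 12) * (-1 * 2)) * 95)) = -56359 / 2903390000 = -0.00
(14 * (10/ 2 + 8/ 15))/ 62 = 1.25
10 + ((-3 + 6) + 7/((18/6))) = 46/3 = 15.33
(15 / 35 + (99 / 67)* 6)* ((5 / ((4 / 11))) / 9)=14.20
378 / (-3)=-126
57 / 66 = 19 / 22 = 0.86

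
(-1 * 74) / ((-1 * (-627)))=-74 / 627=-0.12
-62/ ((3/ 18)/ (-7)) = 2604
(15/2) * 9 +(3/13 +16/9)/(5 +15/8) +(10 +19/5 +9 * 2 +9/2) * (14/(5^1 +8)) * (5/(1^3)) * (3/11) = 311711/2574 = 121.10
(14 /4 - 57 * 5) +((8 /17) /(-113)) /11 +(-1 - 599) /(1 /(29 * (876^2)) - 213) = -55827358558899919 /200325326508362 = -278.68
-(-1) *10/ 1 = 10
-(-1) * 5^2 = 25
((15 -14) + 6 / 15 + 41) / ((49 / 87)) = 18444 / 245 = 75.28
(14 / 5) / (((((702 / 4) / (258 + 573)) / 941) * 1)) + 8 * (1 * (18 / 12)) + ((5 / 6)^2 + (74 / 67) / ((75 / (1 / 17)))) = 166426642399 / 13326300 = 12488.59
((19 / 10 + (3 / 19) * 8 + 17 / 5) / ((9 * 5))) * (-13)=-16211 / 8550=-1.90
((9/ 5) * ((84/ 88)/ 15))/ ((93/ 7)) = 147/ 17050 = 0.01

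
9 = 9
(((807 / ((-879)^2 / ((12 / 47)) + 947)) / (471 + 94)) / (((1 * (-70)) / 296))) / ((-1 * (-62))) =-888 / 27594094325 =-0.00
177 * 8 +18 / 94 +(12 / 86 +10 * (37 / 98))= 140631730 / 99029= 1420.11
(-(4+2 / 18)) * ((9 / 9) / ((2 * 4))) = -0.51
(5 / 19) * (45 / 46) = 225 / 874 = 0.26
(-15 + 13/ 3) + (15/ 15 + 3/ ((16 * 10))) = -4631/ 480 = -9.65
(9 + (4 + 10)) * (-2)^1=-46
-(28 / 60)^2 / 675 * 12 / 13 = -196 / 658125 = -0.00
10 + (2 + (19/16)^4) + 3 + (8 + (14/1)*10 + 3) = 11009297/65536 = 167.99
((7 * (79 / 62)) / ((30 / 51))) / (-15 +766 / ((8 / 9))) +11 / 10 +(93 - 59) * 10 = 358163569 / 1049970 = 341.12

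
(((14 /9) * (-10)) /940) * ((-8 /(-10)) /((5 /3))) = -28 /3525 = -0.01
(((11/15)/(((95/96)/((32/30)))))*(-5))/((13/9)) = -16896/6175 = -2.74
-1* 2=-2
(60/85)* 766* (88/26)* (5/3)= 674080/221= 3050.14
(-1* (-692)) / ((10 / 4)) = 1384 / 5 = 276.80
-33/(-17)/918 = 11/5202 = 0.00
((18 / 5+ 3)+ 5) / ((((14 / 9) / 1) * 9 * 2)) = 0.41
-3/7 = -0.43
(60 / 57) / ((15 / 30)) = 2.11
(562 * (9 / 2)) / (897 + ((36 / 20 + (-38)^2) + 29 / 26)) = 328770 / 304709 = 1.08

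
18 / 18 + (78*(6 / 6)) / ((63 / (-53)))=-1357 / 21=-64.62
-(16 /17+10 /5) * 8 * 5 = -117.65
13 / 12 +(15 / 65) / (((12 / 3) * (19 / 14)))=3337 / 2964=1.13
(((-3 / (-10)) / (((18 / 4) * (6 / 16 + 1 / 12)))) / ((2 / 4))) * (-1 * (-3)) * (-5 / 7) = -48 / 77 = -0.62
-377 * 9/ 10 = -3393/ 10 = -339.30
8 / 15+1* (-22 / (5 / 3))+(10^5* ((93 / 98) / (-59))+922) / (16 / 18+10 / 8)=-222784850 / 667821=-333.60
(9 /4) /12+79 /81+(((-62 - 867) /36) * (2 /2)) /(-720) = 31069 /25920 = 1.20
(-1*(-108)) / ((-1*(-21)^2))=-0.24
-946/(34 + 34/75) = -35475/1292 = -27.46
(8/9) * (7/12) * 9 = 14/3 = 4.67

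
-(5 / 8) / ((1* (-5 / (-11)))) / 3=-11 / 24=-0.46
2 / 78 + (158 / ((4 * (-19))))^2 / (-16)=-0.24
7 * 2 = 14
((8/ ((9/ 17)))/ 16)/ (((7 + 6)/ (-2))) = -17/ 117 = -0.15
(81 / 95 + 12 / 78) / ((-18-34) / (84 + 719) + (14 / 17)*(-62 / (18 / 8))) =-152713737 / 3453025420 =-0.04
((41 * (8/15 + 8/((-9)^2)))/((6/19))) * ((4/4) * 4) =398848/1215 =328.27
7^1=7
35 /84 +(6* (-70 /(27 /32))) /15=-3539 /108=-32.77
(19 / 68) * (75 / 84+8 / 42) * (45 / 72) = 1235 / 6528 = 0.19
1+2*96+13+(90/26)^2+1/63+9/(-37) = 85782139/393939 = 217.75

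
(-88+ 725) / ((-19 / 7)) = -4459 / 19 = -234.68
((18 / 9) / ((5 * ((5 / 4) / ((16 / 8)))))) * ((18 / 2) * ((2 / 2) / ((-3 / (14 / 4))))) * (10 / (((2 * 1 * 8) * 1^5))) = -4.20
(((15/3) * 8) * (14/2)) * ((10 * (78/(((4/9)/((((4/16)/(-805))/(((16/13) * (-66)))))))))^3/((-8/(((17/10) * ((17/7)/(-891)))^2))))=-403139914489/1775994056101456773120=-0.00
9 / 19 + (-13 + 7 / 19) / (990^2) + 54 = 16906721 / 310365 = 54.47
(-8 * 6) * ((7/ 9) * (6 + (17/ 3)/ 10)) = -11032/ 45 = -245.16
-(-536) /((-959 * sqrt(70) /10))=-0.67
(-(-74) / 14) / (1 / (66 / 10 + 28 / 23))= 41.32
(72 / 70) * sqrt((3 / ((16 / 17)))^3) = 459 * sqrt(51) / 560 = 5.85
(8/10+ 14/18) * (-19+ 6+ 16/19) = -5467/285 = -19.18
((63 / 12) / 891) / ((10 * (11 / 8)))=7 / 16335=0.00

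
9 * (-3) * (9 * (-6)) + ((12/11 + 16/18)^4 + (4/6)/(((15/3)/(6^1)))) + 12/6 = 708998270984/480298005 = 1476.16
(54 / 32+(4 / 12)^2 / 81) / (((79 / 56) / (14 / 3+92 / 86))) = 51020410 / 7429239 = 6.87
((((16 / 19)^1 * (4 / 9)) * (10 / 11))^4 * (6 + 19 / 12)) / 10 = 381681664000 / 37555749785763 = 0.01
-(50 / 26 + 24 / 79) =-2287 / 1027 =-2.23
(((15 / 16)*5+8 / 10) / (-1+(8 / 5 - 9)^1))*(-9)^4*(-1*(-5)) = -4800465 / 224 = -21430.65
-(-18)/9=2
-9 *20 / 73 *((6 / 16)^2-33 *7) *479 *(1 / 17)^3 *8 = 318475125 / 717298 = 443.99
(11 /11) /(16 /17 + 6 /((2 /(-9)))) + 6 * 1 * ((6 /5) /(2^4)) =3647 /8860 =0.41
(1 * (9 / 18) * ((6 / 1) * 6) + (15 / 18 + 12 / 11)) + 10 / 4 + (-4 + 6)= 806 / 33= 24.42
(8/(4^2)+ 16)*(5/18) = 55/12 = 4.58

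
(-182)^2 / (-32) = -8281 / 8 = -1035.12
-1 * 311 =-311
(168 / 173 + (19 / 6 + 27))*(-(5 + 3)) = -129284 / 519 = -249.10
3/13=0.23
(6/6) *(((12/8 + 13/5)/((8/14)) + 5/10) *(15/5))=921/40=23.02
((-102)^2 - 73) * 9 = 92979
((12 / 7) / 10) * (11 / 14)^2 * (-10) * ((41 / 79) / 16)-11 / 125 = -6629447 / 54194000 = -0.12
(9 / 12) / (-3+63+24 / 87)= 87 / 6992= 0.01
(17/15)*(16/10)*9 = 408/25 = 16.32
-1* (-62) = 62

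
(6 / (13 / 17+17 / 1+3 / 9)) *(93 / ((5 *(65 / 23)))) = 654534 / 299975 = 2.18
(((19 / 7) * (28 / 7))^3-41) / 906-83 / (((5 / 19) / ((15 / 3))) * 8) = -243333031 / 1243032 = -195.76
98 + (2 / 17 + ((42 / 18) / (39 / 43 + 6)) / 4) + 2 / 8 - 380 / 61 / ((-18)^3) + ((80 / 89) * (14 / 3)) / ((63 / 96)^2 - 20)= 2913923480096687 / 29661630290226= 98.24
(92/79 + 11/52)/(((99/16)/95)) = 2148140/101673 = 21.13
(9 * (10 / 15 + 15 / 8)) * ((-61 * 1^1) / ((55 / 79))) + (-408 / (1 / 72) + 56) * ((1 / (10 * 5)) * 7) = -6109.07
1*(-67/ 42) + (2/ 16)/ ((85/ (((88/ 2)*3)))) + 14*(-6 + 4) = -52481/ 1785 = -29.40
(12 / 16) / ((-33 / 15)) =-15 / 44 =-0.34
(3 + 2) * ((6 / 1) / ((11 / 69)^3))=7404.41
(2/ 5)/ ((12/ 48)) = 8/ 5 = 1.60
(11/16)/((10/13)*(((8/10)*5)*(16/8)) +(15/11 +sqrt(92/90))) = 76093875/816999536 - 674817*sqrt(230)/816999536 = 0.08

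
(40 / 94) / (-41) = -20 / 1927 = -0.01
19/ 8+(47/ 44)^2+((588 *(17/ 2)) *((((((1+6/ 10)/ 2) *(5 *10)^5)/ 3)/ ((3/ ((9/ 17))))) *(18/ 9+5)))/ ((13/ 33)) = 1306038461541.98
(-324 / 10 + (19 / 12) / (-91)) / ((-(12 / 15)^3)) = 4424975 / 69888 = 63.32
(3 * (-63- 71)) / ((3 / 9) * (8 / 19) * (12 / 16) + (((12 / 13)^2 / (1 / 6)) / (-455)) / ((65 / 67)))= -4291.14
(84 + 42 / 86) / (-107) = -0.79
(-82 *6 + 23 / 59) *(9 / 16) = -261045 / 944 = -276.53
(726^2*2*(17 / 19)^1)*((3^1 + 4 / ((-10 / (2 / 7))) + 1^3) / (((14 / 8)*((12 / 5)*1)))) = 812399808 / 931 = 872609.89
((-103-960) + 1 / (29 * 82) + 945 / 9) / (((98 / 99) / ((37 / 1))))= -8344764549 / 233044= -35807.68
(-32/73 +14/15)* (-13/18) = -3523/9855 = -0.36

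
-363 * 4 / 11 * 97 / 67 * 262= -3354648 / 67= -50069.37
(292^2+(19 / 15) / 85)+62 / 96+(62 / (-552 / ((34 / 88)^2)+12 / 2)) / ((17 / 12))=103101706473939 / 1209196400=85264.65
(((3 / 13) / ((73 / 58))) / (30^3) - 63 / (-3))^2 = 8042597281719841 / 18237170250000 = 441.00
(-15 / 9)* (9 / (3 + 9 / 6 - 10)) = 30 / 11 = 2.73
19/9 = 2.11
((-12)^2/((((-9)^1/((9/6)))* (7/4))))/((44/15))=-360/77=-4.68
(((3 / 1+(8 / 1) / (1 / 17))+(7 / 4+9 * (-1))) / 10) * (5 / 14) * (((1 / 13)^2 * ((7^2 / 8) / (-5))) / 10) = -3689 / 1081600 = -0.00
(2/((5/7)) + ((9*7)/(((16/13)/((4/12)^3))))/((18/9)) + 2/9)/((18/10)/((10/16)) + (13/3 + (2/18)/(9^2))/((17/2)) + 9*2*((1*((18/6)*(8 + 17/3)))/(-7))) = -275530815/7081560896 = -0.04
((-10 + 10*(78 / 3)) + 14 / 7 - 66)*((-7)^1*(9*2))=-23436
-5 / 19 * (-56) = 14.74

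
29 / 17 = 1.71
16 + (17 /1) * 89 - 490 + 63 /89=92534 /89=1039.71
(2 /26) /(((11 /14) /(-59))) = -826 /143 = -5.78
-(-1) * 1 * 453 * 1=453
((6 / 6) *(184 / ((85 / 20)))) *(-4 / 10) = -1472 / 85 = -17.32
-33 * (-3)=99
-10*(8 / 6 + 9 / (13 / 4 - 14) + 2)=-3220 / 129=-24.96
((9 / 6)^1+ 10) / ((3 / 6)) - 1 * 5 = 18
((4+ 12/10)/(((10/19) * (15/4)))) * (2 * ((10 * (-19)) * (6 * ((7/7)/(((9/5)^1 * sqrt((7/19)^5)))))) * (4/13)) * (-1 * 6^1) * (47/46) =784011136 * sqrt(133)/118335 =76407.30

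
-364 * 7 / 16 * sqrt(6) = -390.08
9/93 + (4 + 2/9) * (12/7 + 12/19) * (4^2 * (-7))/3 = -103141/279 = -369.68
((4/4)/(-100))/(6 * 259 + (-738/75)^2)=-25/4127064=-0.00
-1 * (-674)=674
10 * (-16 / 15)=-32 / 3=-10.67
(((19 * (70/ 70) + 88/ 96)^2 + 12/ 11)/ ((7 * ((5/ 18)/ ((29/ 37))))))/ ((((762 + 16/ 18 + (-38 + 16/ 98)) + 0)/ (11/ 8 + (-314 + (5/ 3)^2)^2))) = 8027856989886923/ 374795815680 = 21419.28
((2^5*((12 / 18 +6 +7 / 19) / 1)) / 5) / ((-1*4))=-3208 / 285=-11.26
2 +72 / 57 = 62 / 19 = 3.26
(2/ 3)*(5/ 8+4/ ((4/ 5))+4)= 6.42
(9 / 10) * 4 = 18 / 5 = 3.60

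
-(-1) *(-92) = -92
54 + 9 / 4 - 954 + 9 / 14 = -25119 / 28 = -897.11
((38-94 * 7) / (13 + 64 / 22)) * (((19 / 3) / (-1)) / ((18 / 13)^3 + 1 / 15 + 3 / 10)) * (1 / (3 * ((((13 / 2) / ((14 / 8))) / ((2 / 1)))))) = 8759608 / 597381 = 14.66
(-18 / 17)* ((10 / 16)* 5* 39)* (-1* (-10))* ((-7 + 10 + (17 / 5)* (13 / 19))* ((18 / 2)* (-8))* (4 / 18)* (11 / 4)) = 302425.08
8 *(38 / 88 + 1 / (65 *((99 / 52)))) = 1742 / 495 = 3.52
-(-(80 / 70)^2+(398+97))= -493.69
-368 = -368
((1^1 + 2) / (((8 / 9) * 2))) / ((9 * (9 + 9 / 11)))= 11 / 576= 0.02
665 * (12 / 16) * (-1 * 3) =-5985 / 4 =-1496.25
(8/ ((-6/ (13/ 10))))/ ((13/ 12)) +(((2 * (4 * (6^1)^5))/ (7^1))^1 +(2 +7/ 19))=5910271/ 665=8887.63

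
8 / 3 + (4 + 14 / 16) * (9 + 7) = 242 / 3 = 80.67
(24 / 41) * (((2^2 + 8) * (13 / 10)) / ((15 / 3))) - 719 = -735103 / 1025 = -717.17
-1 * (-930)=930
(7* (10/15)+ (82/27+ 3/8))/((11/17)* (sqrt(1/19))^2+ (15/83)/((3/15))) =46781705/5429808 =8.62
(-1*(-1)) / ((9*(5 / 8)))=8 / 45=0.18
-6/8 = -3/4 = -0.75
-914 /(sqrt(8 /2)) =-457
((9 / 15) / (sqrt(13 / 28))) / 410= 3*sqrt(91) / 13325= 0.00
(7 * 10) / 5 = 14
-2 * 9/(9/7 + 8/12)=-378/41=-9.22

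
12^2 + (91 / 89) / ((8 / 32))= 13180 / 89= 148.09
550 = 550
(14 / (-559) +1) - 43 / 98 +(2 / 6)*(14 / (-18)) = 409597 / 1479114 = 0.28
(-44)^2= 1936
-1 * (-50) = 50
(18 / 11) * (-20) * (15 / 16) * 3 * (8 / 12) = -675 / 11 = -61.36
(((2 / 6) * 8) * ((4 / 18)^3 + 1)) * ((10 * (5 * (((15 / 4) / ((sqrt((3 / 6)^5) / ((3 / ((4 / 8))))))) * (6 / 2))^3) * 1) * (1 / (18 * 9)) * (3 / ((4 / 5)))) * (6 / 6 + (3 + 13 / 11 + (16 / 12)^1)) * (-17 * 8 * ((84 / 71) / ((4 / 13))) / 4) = -22284535000000 * sqrt(2) / 213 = -147958176658.11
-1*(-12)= 12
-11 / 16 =-0.69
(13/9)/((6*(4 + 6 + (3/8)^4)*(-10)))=-1024/426195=-0.00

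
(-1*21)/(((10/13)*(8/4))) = -273/20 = -13.65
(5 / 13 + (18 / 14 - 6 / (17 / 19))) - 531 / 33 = -21.13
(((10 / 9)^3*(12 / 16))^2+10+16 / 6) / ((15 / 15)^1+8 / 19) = 15398626 / 1594323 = 9.66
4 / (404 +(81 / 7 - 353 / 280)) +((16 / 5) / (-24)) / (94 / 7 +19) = 243278 / 43889315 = 0.01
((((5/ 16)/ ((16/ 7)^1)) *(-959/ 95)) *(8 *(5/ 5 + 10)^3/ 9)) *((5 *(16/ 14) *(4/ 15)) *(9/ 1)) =-1276429/ 57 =-22393.49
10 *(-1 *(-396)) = 3960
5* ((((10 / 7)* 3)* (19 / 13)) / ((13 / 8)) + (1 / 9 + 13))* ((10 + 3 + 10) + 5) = 3612680 / 1521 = 2375.20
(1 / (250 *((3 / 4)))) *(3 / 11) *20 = 8 / 275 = 0.03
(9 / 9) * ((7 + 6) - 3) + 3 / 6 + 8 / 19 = 415 / 38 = 10.92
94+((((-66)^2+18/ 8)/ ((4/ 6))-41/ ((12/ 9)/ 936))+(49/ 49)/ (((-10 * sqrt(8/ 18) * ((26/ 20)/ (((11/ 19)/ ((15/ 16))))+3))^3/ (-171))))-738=-4919263529382679/ 214921799000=-22888.62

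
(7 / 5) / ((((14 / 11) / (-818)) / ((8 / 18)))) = -17996 / 45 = -399.91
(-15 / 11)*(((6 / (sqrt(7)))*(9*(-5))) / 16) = 2025*sqrt(7) / 616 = 8.70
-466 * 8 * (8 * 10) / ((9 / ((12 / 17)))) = -1192960 / 51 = -23391.37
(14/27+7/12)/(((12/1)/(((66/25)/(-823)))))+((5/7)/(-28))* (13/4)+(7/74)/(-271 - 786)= -202676158709/2433315049200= -0.08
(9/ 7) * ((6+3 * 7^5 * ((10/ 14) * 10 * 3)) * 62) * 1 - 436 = 602891396/ 7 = 86127342.29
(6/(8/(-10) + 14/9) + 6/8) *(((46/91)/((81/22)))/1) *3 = 49841/13923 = 3.58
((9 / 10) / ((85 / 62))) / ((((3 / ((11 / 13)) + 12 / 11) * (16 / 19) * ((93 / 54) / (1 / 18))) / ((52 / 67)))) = 8151 / 1936300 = 0.00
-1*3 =-3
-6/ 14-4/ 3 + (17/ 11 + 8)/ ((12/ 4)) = 328/ 231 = 1.42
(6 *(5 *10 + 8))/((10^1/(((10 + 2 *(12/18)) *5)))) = 1972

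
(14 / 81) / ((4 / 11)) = 77 / 162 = 0.48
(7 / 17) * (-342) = -140.82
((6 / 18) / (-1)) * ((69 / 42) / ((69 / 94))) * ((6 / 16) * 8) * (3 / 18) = -47 / 126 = -0.37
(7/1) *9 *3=189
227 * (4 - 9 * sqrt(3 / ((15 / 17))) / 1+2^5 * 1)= 8172 - 2043 * sqrt(85) / 5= 4404.89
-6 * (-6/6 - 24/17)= 246/17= 14.47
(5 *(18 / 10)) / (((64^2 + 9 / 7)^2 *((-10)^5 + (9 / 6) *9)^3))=-3528 / 6578133224563304230304237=-0.00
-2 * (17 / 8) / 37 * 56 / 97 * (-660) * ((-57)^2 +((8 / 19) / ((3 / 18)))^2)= 184599316440 / 1295629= 142478.53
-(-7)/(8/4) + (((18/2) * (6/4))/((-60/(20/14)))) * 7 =5/4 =1.25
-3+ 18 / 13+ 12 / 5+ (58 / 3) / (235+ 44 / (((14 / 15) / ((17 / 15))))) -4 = -1239523 / 393705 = -3.15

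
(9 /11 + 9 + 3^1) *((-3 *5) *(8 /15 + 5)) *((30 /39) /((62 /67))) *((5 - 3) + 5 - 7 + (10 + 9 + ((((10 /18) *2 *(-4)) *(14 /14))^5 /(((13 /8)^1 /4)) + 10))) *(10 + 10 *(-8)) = -297720139915243150 /1134311607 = -262467683.55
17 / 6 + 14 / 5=169 / 30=5.63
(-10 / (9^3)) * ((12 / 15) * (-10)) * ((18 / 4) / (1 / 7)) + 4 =604 / 81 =7.46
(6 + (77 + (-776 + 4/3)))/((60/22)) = -4565/18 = -253.61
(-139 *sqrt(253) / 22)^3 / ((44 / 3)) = -185307711 *sqrt(253) / 42592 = -69203.13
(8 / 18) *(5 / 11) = 0.20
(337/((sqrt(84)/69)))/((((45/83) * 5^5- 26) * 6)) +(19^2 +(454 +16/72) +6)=643333 * sqrt(21)/11631228 +7391/9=821.48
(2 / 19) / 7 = 2 / 133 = 0.02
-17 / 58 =-0.29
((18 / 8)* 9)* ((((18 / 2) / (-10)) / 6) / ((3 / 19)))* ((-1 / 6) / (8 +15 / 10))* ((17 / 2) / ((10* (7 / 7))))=0.29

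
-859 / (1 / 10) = -8590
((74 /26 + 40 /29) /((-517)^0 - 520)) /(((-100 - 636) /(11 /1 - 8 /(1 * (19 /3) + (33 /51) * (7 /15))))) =244437 /2256124832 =0.00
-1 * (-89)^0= -1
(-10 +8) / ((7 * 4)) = -1 / 14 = -0.07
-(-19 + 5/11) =204/11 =18.55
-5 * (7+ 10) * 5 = -425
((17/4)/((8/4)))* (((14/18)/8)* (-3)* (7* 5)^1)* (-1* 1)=4165/192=21.69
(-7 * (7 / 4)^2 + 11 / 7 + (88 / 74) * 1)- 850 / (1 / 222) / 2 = -391063797 / 4144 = -94368.68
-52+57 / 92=-4727 / 92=-51.38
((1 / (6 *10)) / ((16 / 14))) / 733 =7 / 351840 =0.00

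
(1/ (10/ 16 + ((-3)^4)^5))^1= 8/ 27894275213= 0.00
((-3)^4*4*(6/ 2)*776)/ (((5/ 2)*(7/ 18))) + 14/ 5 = 775825.43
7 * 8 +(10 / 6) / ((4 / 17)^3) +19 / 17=604037 / 3264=185.06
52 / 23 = 2.26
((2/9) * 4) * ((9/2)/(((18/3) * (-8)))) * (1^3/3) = -1/36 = -0.03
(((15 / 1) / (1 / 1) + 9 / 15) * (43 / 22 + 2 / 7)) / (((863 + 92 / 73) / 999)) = 196246557 / 4858007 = 40.40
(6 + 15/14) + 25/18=533/63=8.46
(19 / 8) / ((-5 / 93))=-1767 / 40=-44.18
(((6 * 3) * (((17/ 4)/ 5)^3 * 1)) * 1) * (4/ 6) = 14739/ 2000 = 7.37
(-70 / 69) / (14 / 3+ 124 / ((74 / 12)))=-259 / 6325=-0.04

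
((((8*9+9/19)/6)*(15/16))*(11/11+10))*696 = 6588945/76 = 86696.64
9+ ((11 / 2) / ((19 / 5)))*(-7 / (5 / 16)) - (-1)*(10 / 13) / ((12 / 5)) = -34235 / 1482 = -23.10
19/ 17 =1.12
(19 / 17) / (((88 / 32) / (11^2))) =836 / 17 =49.18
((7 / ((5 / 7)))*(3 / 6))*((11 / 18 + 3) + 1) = 4067 / 180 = 22.59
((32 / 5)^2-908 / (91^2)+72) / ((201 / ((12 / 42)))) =46725688 / 291284175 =0.16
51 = 51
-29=-29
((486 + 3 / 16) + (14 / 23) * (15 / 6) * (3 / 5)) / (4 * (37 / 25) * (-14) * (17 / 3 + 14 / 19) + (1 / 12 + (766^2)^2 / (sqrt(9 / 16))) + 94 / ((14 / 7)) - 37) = 51087105 / 48144479223869572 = 0.00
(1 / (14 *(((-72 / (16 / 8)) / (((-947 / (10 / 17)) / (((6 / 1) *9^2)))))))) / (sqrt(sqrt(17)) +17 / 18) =16099 / (2449440 *(17 / 18 +17^(1 / 4))) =0.00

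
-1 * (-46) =46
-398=-398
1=1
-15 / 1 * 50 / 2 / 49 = -375 / 49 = -7.65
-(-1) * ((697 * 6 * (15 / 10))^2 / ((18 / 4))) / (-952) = -257193 / 28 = -9185.46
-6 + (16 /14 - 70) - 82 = -1098 /7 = -156.86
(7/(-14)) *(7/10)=-0.35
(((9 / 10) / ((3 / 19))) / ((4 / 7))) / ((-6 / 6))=-399 / 40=-9.98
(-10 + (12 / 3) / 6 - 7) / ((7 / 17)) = -119 / 3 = -39.67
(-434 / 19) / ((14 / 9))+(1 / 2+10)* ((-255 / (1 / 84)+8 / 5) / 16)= -10693587 / 760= -14070.51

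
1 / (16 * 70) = 1 / 1120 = 0.00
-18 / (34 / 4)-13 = -15.12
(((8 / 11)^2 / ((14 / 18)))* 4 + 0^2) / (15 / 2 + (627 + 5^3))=4608 / 1286593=0.00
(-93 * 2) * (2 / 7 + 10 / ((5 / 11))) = -29016 / 7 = -4145.14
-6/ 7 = -0.86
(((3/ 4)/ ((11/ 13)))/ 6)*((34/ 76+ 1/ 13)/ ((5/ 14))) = 1813/ 8360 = 0.22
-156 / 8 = -39 / 2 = -19.50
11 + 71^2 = 5052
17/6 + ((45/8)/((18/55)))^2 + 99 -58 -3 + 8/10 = 1294247/3840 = 337.04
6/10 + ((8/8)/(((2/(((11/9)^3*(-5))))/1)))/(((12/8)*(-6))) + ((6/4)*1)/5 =46162/32805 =1.41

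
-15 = -15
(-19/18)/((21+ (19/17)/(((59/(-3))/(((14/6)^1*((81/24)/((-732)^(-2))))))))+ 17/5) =95285/21644417232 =0.00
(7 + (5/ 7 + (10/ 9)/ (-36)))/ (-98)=-8713/ 111132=-0.08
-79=-79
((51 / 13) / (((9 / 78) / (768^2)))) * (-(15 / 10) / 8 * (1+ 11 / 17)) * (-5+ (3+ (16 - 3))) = -68124672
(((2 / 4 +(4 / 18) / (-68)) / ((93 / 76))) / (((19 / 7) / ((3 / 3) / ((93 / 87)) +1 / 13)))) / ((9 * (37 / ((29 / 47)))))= 493696 / 1759751487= 0.00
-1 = -1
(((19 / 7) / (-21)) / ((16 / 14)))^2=361 / 28224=0.01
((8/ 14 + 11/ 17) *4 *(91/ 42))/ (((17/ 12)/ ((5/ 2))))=37700/ 2023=18.64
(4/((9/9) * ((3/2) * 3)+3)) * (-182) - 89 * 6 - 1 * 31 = -9931/15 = -662.07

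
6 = 6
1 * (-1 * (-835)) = 835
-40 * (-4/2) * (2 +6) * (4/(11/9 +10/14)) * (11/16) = 55440/61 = 908.85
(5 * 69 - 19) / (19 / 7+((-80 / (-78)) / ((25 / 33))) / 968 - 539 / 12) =-19579560 / 2534591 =-7.72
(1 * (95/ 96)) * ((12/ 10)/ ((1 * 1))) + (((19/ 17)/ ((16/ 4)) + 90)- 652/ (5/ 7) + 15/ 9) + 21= -3258559/ 4080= -798.67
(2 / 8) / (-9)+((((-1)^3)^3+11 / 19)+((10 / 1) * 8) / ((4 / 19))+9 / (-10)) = 1294987 / 3420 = 378.65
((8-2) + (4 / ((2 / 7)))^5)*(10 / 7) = 5378300 / 7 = 768328.57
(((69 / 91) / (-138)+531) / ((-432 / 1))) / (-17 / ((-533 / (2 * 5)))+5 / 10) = -3962281 / 2639952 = -1.50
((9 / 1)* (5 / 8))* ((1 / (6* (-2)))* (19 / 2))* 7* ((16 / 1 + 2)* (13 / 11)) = -233415 / 352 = -663.11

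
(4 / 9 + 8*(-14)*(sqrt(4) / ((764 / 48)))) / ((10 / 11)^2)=-708697 / 42975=-16.49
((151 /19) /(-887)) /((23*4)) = -151 /1550476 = -0.00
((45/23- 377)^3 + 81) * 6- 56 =-3851048798446/12167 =-316515887.11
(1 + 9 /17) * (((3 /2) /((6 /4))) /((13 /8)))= 16 /17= 0.94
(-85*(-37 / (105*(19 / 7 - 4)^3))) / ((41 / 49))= -1510229 / 89667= -16.84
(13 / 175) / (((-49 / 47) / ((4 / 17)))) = -2444 / 145775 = -0.02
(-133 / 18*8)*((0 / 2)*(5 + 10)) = 0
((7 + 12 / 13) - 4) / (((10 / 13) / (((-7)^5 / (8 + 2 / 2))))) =-285719 / 30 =-9523.97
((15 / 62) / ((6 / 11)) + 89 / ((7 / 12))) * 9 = 1195353 / 868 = 1377.13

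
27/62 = 0.44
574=574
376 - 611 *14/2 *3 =-12455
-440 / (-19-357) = 55 / 47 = 1.17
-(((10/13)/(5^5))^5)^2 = -1024/1253815679310719133354723453521728515625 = -0.00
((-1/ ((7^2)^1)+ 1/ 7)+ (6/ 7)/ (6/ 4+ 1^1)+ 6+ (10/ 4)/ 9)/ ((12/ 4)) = 29737/ 13230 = 2.25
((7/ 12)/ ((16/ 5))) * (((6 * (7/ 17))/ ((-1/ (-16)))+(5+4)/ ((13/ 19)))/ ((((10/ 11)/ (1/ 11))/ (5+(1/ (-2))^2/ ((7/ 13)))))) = 34929/ 6656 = 5.25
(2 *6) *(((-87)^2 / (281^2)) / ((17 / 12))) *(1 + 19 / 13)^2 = 1116094464 / 226854953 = 4.92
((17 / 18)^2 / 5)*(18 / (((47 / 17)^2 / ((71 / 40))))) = 5929991 / 7952400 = 0.75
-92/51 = -1.80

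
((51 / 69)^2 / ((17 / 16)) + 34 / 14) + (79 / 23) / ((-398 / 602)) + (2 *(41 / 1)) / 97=-100586298 / 71479009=-1.41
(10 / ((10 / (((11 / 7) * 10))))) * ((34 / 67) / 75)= 748 / 7035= 0.11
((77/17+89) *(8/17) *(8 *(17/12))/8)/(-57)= -1060/969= -1.09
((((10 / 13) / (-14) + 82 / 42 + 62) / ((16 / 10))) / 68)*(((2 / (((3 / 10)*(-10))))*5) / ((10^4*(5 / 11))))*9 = -6853 / 1768000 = -0.00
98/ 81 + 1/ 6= 1.38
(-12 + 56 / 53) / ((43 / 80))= -46400 / 2279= -20.36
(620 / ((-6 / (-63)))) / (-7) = -930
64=64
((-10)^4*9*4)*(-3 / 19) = -1080000 / 19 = -56842.11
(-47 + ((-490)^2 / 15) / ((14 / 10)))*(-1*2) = -68318 / 3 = -22772.67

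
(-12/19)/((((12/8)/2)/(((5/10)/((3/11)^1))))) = -88/57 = -1.54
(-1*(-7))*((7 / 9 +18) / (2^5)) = 1183 / 288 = 4.11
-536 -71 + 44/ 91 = -55193/ 91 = -606.52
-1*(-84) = 84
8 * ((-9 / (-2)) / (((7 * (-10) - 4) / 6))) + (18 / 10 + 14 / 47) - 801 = -801.82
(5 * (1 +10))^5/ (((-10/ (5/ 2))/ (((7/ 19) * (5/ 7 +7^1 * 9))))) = -112232415625/ 38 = -2953484621.71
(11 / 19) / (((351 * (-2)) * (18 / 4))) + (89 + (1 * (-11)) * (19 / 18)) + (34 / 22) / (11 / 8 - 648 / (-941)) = 123297400159 / 1577952090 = 78.14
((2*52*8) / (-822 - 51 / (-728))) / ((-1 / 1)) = 605696 / 598365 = 1.01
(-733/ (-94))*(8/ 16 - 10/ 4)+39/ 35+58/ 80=-36207/ 2632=-13.76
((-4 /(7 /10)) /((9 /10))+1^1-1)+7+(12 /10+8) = 3103 /315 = 9.85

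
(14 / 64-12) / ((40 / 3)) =-1131 / 1280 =-0.88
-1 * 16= -16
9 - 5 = 4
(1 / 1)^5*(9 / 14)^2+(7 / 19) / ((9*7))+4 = 148111 / 33516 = 4.42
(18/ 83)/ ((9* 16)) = 1/ 664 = 0.00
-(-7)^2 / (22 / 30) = -735 / 11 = -66.82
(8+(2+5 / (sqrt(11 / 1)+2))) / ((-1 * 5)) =-12 / 7 - sqrt(11) / 7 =-2.19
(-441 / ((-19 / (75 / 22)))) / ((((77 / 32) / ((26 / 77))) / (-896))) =-251596800 / 25289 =-9948.86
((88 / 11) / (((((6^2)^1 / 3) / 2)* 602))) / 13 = 0.00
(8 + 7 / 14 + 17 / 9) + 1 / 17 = 3197 / 306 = 10.45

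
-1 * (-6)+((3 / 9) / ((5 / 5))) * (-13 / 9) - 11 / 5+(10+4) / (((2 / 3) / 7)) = 20293 / 135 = 150.32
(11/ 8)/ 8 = 11/ 64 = 0.17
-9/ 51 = -3/ 17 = -0.18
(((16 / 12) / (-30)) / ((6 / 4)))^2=16 / 18225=0.00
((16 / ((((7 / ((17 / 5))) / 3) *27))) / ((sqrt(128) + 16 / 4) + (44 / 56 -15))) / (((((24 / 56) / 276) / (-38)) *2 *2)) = -372757504 *sqrt(2) / 208755 -475931456 / 208755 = -4805.11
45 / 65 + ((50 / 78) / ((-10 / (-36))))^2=1017 / 169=6.02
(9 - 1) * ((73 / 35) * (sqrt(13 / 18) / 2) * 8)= 1168 * sqrt(26) / 105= 56.72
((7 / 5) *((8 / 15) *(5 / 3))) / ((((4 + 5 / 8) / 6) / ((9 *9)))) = 24192 / 185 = 130.77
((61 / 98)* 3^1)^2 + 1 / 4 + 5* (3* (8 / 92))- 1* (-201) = 22756441 / 110446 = 206.04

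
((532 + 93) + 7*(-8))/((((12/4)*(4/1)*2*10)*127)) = 569/30480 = 0.02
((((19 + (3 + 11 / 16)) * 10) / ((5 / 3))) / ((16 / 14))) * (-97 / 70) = -105633 / 640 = -165.05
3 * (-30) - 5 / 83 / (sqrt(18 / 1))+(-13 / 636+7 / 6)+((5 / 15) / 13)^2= -28650865 / 322452 - 5 * sqrt(2) / 498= -88.87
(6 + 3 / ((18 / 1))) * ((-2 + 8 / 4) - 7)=-259 / 6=-43.17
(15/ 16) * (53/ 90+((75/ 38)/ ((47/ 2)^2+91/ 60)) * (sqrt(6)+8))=16875 * sqrt(6)/ 5050352+17539291/ 30302112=0.59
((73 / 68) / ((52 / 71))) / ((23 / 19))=98477 / 81328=1.21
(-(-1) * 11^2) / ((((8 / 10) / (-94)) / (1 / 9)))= -28435 / 18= -1579.72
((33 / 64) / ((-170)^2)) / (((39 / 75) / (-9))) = -297 / 961792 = -0.00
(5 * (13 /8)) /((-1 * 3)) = -65 /24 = -2.71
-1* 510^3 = -132651000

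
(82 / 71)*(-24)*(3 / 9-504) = 991216 / 71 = 13960.79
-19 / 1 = -19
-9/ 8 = -1.12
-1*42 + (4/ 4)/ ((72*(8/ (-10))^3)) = -193661/ 4608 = -42.03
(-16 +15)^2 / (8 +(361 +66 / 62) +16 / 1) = 31 / 11968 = 0.00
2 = 2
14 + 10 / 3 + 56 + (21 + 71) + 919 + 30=3343 / 3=1114.33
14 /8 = 7 /4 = 1.75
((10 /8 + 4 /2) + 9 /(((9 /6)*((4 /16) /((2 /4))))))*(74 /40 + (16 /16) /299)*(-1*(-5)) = 676063 /4784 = 141.32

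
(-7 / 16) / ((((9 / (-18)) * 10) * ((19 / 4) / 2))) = 7 / 190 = 0.04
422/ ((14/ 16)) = 3376/ 7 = 482.29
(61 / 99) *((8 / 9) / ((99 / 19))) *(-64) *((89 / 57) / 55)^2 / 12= -61847168 / 136884931425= -0.00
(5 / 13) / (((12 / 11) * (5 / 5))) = 55 / 156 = 0.35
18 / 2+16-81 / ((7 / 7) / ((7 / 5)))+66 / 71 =-31052 / 355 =-87.47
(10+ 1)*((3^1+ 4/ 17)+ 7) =1914/ 17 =112.59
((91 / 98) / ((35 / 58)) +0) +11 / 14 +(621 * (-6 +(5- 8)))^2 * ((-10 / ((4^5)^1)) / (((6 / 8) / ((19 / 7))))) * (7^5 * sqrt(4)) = -581873815428977 / 15680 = -37109299453.38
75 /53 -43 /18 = -929 /954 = -0.97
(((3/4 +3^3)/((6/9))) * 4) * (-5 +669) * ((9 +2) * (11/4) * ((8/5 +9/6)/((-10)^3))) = -103673889/10000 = -10367.39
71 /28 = 2.54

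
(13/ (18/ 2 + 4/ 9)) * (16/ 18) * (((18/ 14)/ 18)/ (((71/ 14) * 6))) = 0.00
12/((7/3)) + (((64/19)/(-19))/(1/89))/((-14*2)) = 2060/361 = 5.71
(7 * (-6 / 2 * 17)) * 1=-357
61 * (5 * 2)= 610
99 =99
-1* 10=-10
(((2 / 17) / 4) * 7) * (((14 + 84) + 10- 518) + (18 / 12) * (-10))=-175 / 2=-87.50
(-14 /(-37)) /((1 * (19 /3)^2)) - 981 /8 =-122.62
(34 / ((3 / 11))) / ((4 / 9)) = 561 / 2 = 280.50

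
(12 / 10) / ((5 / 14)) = 3.36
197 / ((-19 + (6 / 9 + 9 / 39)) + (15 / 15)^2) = -7683 / 667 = -11.52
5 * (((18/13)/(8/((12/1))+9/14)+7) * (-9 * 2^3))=-414792/143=-2900.64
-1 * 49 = -49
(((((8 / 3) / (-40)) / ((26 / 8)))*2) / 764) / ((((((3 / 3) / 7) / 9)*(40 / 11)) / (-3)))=0.00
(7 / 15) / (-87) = -7 / 1305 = -0.01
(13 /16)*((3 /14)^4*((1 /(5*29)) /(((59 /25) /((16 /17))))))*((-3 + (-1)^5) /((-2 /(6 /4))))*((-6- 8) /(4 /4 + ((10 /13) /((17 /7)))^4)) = -2216357448435 /11312344603042504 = -0.00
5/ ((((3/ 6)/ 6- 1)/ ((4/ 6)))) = -40/ 11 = -3.64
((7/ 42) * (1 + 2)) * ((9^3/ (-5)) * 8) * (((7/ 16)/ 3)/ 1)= -1701/ 20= -85.05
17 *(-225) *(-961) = 3675825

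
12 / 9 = 4 / 3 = 1.33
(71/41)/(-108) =-71/4428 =-0.02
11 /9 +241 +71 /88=192479 /792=243.03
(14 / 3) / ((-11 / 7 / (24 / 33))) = -784 / 363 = -2.16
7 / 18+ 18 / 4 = 44 / 9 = 4.89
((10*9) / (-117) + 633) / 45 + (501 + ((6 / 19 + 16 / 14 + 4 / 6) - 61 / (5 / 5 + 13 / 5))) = 25946953 / 51870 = 500.23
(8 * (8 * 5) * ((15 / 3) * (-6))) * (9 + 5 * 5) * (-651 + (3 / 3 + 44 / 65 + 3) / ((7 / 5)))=19237036800 / 91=211396008.79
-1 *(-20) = 20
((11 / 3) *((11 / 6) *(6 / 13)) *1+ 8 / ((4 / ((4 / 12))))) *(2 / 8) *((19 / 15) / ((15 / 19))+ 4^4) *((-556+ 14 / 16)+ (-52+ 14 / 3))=-41064846851 / 280800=-146242.33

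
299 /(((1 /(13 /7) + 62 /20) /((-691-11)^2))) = 19155291480 /473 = 40497444.99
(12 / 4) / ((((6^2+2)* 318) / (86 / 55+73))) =4101 / 221540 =0.02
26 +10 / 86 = 1123 / 43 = 26.12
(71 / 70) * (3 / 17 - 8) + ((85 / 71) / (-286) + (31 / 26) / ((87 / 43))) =-1103723909 / 150162870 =-7.35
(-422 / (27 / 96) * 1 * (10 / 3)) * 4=-540160 / 27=-20005.93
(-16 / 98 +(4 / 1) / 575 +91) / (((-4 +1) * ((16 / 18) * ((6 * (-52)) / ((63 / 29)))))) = 23035689 / 97115200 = 0.24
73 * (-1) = -73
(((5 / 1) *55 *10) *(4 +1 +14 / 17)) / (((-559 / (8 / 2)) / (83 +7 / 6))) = -91657500 / 9503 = -9645.11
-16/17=-0.94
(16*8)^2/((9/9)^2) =16384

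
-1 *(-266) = 266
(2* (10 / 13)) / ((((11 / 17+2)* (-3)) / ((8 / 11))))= -544 / 3861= -0.14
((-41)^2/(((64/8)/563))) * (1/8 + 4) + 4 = 31231555/64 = 487993.05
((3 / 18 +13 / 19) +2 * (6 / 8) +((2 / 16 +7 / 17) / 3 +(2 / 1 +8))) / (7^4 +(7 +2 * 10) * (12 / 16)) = 0.01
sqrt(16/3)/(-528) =-sqrt(3)/396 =-0.00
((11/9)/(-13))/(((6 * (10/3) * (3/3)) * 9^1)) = -0.00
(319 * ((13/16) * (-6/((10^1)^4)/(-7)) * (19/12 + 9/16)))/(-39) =-32857/26880000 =-0.00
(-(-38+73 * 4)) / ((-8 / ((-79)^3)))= -62615953 / 4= -15653988.25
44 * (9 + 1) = 440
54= 54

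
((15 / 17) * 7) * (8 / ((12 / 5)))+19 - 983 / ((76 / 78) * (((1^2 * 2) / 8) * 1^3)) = -1290671 / 323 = -3995.89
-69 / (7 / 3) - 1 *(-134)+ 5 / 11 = 104.88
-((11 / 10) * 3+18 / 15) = -9 / 2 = -4.50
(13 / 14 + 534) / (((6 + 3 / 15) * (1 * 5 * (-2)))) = -7489 / 868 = -8.63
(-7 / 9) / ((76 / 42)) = -49 / 114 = -0.43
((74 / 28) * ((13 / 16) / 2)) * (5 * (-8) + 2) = -9139 / 224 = -40.80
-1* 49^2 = -2401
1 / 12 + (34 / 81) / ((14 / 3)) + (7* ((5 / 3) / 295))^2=460127 / 2631636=0.17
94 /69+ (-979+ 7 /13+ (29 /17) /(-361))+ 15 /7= -37569367978 /38534223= -974.96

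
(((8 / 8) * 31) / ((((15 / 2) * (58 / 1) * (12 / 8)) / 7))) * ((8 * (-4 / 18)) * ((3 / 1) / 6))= -3472 / 11745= -0.30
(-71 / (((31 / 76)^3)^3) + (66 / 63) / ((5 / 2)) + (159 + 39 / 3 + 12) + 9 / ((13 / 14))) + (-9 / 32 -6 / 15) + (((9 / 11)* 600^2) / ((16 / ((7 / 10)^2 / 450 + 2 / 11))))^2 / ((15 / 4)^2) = 48973717729408321801332718721 / 84543187759077489842400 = 579274.56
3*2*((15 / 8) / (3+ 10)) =45 / 52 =0.87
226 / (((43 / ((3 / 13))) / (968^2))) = 635302272 / 559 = 1136497.80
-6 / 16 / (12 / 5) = -0.16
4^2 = 16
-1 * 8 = -8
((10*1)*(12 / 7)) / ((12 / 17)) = 170 / 7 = 24.29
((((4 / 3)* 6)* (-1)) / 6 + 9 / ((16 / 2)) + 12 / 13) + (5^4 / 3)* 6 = 390223 / 312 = 1250.71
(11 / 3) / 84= 11 / 252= 0.04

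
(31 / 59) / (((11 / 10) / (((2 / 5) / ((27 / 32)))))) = 3968 / 17523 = 0.23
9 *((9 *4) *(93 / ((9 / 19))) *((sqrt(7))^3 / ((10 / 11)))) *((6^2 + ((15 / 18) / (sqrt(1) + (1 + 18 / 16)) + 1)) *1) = 456341886 *sqrt(7) / 25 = 48294685.73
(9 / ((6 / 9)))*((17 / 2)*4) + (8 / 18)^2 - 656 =-15941 / 81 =-196.80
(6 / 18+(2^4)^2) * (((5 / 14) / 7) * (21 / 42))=3845 / 588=6.54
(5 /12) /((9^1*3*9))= 5 /2916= 0.00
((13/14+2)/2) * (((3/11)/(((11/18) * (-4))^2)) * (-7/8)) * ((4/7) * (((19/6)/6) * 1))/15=-7011/5962880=-0.00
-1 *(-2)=2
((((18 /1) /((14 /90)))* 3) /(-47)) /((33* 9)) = -0.02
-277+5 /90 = -4985 /18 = -276.94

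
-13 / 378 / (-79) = 13 / 29862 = 0.00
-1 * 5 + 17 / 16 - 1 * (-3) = -15 / 16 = -0.94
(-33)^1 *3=-99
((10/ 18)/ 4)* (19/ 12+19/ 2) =665/ 432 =1.54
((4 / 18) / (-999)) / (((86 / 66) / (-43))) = 22 / 2997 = 0.01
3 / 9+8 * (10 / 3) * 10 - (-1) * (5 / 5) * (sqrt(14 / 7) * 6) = 6 * sqrt(2)+267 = 275.49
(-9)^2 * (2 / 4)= 81 / 2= 40.50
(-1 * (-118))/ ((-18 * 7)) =-0.94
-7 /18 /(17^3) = -7 /88434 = -0.00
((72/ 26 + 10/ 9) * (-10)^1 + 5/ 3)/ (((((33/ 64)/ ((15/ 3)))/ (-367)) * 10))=4638880/ 351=13216.18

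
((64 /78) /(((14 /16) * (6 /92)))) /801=11776 /656019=0.02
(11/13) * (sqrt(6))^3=66 * sqrt(6)/13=12.44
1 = 1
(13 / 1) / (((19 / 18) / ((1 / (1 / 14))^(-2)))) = 117 / 1862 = 0.06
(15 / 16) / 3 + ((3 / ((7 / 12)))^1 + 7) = 1395 / 112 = 12.46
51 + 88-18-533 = -412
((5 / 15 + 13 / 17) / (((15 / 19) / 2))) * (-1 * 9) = -2128 / 85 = -25.04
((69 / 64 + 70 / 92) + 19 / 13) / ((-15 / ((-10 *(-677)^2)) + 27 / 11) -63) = -106141204807 / 1947069485920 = -0.05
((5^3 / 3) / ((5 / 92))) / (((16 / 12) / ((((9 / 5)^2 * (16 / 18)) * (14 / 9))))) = 2576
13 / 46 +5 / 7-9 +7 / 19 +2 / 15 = -688399 / 91770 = -7.50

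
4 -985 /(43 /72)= -70748 /43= -1645.30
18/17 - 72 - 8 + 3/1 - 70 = -145.94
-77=-77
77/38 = 2.03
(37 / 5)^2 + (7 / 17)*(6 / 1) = 24323 / 425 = 57.23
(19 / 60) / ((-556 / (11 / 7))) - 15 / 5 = -700769 / 233520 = -3.00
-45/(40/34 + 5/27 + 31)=-20655/14854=-1.39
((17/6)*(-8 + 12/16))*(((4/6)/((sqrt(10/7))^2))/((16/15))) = -3451/384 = -8.99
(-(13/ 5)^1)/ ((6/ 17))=-221/ 30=-7.37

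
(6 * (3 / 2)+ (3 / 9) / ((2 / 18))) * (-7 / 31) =-84 / 31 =-2.71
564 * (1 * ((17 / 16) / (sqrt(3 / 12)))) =1198.50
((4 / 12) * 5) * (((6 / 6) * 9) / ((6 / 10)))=25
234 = 234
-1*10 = -10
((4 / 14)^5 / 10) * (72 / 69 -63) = -0.01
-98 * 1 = -98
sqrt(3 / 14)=sqrt(42) / 14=0.46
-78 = -78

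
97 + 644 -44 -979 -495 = -777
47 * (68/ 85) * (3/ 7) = 564/ 35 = 16.11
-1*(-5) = 5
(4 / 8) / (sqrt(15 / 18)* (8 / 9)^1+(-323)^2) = 25351947 / 5289886556806 - 18* sqrt(30) / 2644943278403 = 0.00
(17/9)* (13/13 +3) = 68/9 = 7.56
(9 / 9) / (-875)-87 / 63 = -3628 / 2625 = -1.38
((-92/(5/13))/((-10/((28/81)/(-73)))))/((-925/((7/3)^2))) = 820456/1230643125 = 0.00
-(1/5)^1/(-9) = 1/45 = 0.02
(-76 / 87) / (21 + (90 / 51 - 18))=-1292 / 7047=-0.18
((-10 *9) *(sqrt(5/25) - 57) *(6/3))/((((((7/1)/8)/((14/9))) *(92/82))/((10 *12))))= 44870400/23 - 157440 *sqrt(5)/23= 1935580.59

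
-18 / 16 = -1.12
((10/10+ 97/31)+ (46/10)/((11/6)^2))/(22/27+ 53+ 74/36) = 0.10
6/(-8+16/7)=-1.05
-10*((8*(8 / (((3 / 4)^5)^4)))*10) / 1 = -7036874417766400 / 3486784401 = -2018155.87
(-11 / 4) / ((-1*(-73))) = -11 / 292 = -0.04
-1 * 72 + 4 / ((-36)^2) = -23327 / 324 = -72.00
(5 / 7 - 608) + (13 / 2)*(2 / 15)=-63674 / 105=-606.42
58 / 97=0.60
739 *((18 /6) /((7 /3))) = 6651 /7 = 950.14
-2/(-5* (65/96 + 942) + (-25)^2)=192/392485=0.00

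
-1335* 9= -12015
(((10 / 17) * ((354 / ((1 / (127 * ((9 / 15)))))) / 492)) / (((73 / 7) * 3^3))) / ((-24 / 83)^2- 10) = -361334939 / 31282961706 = -0.01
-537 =-537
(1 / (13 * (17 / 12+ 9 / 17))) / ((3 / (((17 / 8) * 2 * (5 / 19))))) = 1445 / 98059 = 0.01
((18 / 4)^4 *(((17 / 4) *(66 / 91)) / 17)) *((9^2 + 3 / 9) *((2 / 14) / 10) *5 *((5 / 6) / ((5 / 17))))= 24947109 / 20384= 1223.86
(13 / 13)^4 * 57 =57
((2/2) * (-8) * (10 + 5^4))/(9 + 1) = -508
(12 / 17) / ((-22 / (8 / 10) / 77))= -168 / 85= -1.98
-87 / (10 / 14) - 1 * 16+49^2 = 2263.20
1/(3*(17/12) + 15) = 4/77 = 0.05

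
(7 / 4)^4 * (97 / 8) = 113.72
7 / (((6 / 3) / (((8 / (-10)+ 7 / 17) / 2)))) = -231 / 340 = -0.68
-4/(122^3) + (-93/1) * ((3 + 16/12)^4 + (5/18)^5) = -4688178638771591/142965344736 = -32792.41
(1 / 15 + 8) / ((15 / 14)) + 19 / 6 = 4813 / 450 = 10.70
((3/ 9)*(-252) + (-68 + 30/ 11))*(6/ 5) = -9852/ 55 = -179.13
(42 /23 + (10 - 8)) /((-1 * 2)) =-44 /23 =-1.91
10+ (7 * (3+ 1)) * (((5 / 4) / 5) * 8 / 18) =13.11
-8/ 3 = -2.67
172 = 172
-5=-5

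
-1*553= -553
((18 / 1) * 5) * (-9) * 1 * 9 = -7290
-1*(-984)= 984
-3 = -3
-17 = -17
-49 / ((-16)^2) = -49 / 256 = -0.19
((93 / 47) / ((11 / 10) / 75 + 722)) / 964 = 34875 / 12267390194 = 0.00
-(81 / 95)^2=-6561 / 9025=-0.73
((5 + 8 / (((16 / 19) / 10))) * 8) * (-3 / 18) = -400 / 3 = -133.33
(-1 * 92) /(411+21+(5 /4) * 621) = -368 /4833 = -0.08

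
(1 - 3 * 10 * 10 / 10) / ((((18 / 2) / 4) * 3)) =-116 / 27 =-4.30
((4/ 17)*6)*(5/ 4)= 30/ 17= 1.76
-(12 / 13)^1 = -12 / 13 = -0.92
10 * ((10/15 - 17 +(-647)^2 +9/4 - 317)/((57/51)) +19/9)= 1279937645/342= 3742507.73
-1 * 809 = -809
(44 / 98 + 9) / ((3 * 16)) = 0.20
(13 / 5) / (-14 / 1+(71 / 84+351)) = 84 / 10915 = 0.01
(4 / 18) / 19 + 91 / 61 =1.50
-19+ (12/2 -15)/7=-142/7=-20.29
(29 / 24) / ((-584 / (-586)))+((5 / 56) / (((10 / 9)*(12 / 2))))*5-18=-205061 / 12264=-16.72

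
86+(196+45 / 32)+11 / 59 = 535423 / 1888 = 283.59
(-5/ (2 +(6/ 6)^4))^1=-5/ 3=-1.67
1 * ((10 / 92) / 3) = 5 / 138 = 0.04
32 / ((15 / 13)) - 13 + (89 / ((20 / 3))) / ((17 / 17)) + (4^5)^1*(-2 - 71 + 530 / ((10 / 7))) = 3662161 / 12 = 305180.08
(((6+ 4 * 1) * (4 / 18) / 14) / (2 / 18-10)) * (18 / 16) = -45 / 2492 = -0.02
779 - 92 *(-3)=1055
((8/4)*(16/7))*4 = 128/7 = 18.29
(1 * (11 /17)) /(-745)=-11 /12665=-0.00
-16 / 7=-2.29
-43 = -43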